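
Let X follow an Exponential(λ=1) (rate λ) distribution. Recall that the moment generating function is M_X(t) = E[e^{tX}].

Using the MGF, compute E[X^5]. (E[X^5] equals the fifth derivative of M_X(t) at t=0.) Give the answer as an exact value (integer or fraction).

M_X(t) = 1/(1 - t)
M^(5)(t) = 120/(t^6 - 6*t^5 + 15*t^4 - 20*t^3 + 15*t^2 - 6*t + 1)

E[X^5] = M^(5)(0) = 120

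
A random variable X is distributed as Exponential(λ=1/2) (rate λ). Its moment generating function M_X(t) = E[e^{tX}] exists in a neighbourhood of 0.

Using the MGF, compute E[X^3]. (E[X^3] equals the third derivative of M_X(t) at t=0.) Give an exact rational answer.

M_X(t) = 1/(2*(1/2 - t))
D^3[M](t) = 48/(16*t^4 - 32*t^3 + 24*t^2 - 8*t + 1)

E[X^3] = D^3[M](0) = 48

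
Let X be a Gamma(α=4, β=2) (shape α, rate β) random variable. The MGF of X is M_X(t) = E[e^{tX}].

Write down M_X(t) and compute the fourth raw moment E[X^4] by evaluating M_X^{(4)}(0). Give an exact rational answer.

E[X^4] = M^(4)(0) = 105/2

M_X(t) = 16/(2 - t)^4
M^(4)(t) = 13440/(t^8 - 16*t^7 + 112*t^6 - 448*t^5 + 1120*t^4 - 1792*t^3 + 1792*t^2 - 1024*t + 256)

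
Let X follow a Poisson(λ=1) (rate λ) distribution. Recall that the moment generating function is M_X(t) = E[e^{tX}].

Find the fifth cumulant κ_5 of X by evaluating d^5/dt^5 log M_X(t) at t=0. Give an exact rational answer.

M_X(t) = e^(e^(t) - 1)
K_X(t) = log M_X(t) = e^(t) - 1
K′(t) = e^(t)
K′′(t) = e^(t)
K′′′(t) = e^(t)
K′′′′(t) = e^(t)
K′′′′′(t) = e^(t)

κ_5 = K′′′′′(0) = 1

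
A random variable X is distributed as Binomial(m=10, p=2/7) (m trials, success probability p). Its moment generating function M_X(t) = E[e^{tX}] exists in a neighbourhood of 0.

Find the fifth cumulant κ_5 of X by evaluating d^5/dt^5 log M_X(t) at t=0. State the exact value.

κ_5 = K^(5)(0) = -21300/16807

M_X(t) = (2*e^(t)/7 + 5/7)^10
K_X(t) = log M_X(t) = 10*log(2*e^(t)/7 + 5/7)
K^(5)(t) = (-800*e^(4*t) + 22000*e^(3*t) - 55000*e^(2*t) + 12500*e^(t))/(32*e^(5*t) + 400*e^(4*t) + 2000*e^(3*t) + 5000*e^(2*t) + 6250*e^(t) + 3125)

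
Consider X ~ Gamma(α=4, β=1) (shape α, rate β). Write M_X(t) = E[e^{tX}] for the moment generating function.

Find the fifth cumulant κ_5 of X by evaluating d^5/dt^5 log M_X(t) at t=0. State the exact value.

κ_5 = D^5[K](0) = 96

M_X(t) = (1 - t)^(-4)
K_X(t) = log M_X(t) = -4*log(1 - t)
D^5[K](t) = -96/(t^5 - 5*t^4 + 10*t^3 - 10*t^2 + 5*t - 1)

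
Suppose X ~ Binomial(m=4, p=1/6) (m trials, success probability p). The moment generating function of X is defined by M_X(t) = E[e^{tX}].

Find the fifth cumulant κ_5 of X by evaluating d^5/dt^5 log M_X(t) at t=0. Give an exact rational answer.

M_X(t) = (e^(t)/6 + 5/6)^4
K_X(t) = log M_X(t) = 4*log(e^(t)/6 + 5/6)
K′(t) = 4*e^(t)/(e^(t) + 5)
K′′(t) = 20*e^(t)/(e^(2*t) + 10*e^(t) + 25)
K′′′(t) = (-20*e^(2*t) + 100*e^(t))/(e^(3*t) + 15*e^(2*t) + 75*e^(t) + 125)
K′′′′(t) = (20*e^(3*t) - 400*e^(2*t) + 500*e^(t))/(e^(4*t) + 20*e^(3*t) + 150*e^(2*t) + 500*e^(t) + 625)
K′′′′′(t) = (-20*e^(4*t) + 1100*e^(3*t) - 5500*e^(2*t) + 2500*e^(t))/(e^(5*t) + 25*e^(4*t) + 250*e^(3*t) + 1250*e^(2*t) + 3125*e^(t) + 3125)

κ_5 = K′′′′′(0) = -20/81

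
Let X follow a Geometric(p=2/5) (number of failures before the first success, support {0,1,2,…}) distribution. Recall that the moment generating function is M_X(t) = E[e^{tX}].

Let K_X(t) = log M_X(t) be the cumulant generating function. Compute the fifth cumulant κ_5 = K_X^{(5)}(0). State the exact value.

M_X(t) = 2/(5*(1 - 3*e^(t)/5))
K_X(t) = log M_X(t) = -log(1 - 3*e^(t)/5) - log(5) + log(2)
K^(5)(t) = (-405*e^(4*t) - 7425*e^(3*t) - 12375*e^(2*t) - 1875*e^(t))/(243*e^(5*t) - 2025*e^(4*t) + 6750*e^(3*t) - 11250*e^(2*t) + 9375*e^(t) - 3125)

κ_5 = K^(5)(0) = 690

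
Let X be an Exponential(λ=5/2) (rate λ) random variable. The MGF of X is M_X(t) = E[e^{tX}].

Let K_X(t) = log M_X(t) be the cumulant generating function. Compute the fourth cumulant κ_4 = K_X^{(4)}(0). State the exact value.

M_X(t) = 5/(2*(5/2 - t))
K_X(t) = log M_X(t) = -log(5/2 - t) - log(2) + log(5)
K^(4)(t) = 96/(16*t^4 - 160*t^3 + 600*t^2 - 1000*t + 625)

κ_4 = K^(4)(0) = 96/625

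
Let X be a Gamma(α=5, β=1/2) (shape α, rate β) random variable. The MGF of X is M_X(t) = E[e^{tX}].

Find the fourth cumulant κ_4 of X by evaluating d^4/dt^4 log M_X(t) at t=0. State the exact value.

κ_4 = d^4K/dt^4 |_{t=0} = 480

M_X(t) = 1/(32*(1/2 - t)^5)
K_X(t) = log M_X(t) = -5*log(1/2 - t) - 5*log(2)
dK/dt = -10/(2*t - 1)
d^2K/dt^2 = 20/(4*t^2 - 4*t + 1)
d^3K/dt^3 = -80/(8*t^3 - 12*t^2 + 6*t - 1)
d^4K/dt^4 = 480/(16*t^4 - 32*t^3 + 24*t^2 - 8*t + 1)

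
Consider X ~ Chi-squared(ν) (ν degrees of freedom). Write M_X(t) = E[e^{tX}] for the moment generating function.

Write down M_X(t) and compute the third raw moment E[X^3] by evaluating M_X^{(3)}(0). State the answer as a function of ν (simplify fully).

E[X^3] = M′′′(0) = ν*(ν^2 + 6*ν + 8)

M_X(t) = (1 - 2*t)^(-ν/2)
M′(t) = -ν/(2*t*(1 - 2*t)^(ν/2) - (1 - 2*t)^(ν/2))
M′′(t) = (ν^2 + 2*ν)/(4*t^2*(1 - 2*t)^(ν/2) - 4*t*(1 - 2*t)^(ν/2) + (1 - 2*t)^(ν/2))
M′′′(t) = (-ν^3 - 6*ν^2 - 8*ν)/(8*t^3*(1 - 2*t)^(ν/2) - 12*t^2*(1 - 2*t)^(ν/2) + 6*t*(1 - 2*t)^(ν/2) - (1 - 2*t)^(ν/2))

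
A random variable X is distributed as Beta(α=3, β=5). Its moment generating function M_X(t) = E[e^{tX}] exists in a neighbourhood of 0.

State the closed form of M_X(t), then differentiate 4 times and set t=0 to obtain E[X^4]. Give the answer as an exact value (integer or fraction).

E[X^4] = M′′′′(0) = 1/22

M_X(t) = ₁F₁(3; 8; t)
M′(t) = 3*₁F₁(4; 9; t)/8
M′′(t) = ₁F₁(5; 10; t)/6
M′′′(t) = ₁F₁(6; 11; t)/12
M′′′′(t) = ₁F₁(7; 12; t)/22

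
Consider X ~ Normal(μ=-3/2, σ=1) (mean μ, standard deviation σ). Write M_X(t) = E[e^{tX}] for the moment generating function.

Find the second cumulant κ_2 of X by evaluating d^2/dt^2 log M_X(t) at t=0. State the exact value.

κ_2 = K′′(0) = 1

M_X(t) = e^(t^2/2 - 3*t/2)
K_X(t) = log M_X(t) = t^2/2 - 3*t/2
K′(t) = t - 3/2
K′′(t) = 1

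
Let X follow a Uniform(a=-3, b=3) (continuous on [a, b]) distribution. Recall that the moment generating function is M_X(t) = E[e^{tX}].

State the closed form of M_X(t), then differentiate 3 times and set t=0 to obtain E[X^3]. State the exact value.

E[X^3] = D^3[M](0) = 0

M_X(t) = (e^(3*t) - e^(-3*t))/(6*t)
D^3[M](t) = (9*t^3*e^(6*t) + 9*t^3 - 9*t^2*e^(6*t) + 9*t^2 + 6*t*e^(6*t) + 6*t - 2*e^(6*t) + 2)*e^(-3*t)/(2*t^4)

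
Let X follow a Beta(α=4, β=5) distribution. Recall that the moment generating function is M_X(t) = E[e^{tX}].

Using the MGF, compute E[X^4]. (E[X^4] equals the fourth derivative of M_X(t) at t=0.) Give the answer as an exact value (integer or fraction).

E[X^4] = d^4M/dt^4 |_{t=0} = 7/99

M_X(t) = ₁F₁(4; 9; t)
dM/dt = 4*₁F₁(5; 10; t)/9
d^2M/dt^2 = 2*₁F₁(6; 11; t)/9
d^3M/dt^3 = 4*₁F₁(7; 12; t)/33
d^4M/dt^4 = 7*₁F₁(8; 13; t)/99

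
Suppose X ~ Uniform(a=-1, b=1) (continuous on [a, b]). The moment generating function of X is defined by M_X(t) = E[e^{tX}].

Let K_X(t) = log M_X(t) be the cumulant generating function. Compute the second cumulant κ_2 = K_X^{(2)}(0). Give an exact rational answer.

M_X(t) = (e^(t) - e^(-t))/(2*t)
K_X(t) = log M_X(t) = -log(t) + log(e^(t) - e^(-t)) - log(2)
dK/dt = (t*e^(2*t) + t - e^(2*t) + 1)/(t*e^(2*t) - t)
d^2K/dt^2 = (-4*t^2*e^(2*t) + e^(4*t) - 2*e^(2*t) + 1)/(t^2*e^(4*t) - 2*t^2*e^(2*t) + t^2)

κ_2 = d^2K/dt^2 |_{t=0} = 1/3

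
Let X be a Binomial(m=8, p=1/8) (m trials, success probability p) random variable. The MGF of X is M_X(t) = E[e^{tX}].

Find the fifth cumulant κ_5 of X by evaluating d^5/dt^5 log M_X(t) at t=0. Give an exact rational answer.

M_X(t) = (e^(t)/8 + 7/8)^8
K_X(t) = log M_X(t) = 8*log(e^(t)/8 + 7/8)
K′(t) = 8*e^(t)/(e^(t) + 7)
K′′(t) = 56*e^(t)/(e^(2*t) + 14*e^(t) + 49)
K′′′(t) = (-56*e^(2*t) + 392*e^(t))/(e^(3*t) + 21*e^(2*t) + 147*e^(t) + 343)
K′′′′(t) = (56*e^(3*t) - 1568*e^(2*t) + 2744*e^(t))/(e^(4*t) + 28*e^(3*t) + 294*e^(2*t) + 1372*e^(t) + 2401)
K′′′′′(t) = (-56*e^(4*t) + 4312*e^(3*t) - 30184*e^(2*t) + 19208*e^(t))/(e^(5*t) + 35*e^(4*t) + 490*e^(3*t) + 3430*e^(2*t) + 12005*e^(t) + 16807)

κ_5 = K′′′′′(0) = -105/512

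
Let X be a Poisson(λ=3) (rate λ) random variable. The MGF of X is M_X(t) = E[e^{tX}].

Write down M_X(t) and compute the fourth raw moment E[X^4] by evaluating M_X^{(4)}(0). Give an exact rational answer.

M_X(t) = e^(3*e^(t) - 3)
D^4[M](t) = (81*e^(4*t)*e^(3*e^(t)) + 162*e^(3*t)*e^(3*e^(t)) + 63*e^(2*t)*e^(3*e^(t)) + 3*e^(t)*e^(3*e^(t)))*e^(-3)

E[X^4] = D^4[M](0) = 309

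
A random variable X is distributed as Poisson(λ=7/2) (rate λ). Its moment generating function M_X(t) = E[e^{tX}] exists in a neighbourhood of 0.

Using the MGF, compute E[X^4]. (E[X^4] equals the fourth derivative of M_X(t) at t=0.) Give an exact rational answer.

E[X^4] = d^4M/dt^4 |_{t=0} = 7945/16

M_X(t) = e^(7*e^(t)/2 - 7/2)
dM/dt = 7*e^(-7/2)*e^(t)*e^(7*e^(t)/2)/2
d^2M/dt^2 = (49*e^(2*t)*e^(7*e^(t)/2) + 14*e^(t)*e^(7*e^(t)/2))*e^(-7/2)/4
d^3M/dt^3 = (343*e^(3*t)*e^(7*e^(t)/2) + 294*e^(2*t)*e^(7*e^(t)/2) + 28*e^(t)*e^(7*e^(t)/2))*e^(-7/2)/8
d^4M/dt^4 = (2401*e^(4*t)*e^(7*e^(t)/2) + 4116*e^(3*t)*e^(7*e^(t)/2) + 1372*e^(2*t)*e^(7*e^(t)/2) + 56*e^(t)*e^(7*e^(t)/2))*e^(-7/2)/16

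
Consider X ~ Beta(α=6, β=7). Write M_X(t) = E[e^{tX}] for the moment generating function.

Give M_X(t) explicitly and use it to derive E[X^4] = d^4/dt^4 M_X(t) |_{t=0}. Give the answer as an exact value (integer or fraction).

M_X(t) = ₁F₁(6; 13; t)
M^(4)(t) = 9*₁F₁(10; 17; t)/130

E[X^4] = M^(4)(0) = 9/130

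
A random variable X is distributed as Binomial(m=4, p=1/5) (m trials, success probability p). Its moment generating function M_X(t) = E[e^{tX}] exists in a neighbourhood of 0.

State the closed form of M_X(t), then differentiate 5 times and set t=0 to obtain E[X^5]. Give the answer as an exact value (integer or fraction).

E[X^5] = D^5[M](0) = 1648/125

M_X(t) = (e^(t)/5 + 4/5)^4
D^5[M](t) = 1024*e^(4*t)/625 + 3888*e^(3*t)/625 + 3072*e^(2*t)/625 + 256*e^(t)/625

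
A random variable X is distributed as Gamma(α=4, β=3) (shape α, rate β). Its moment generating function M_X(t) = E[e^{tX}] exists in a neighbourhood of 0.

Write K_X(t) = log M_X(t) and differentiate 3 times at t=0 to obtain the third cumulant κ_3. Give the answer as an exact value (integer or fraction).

κ_3 = D^3[K](0) = 8/27

M_X(t) = 81/(3 - t)^4
K_X(t) = log M_X(t) = -4*log(3 - t) + 4*log(3)
D^3[K](t) = -8/(t^3 - 9*t^2 + 27*t - 27)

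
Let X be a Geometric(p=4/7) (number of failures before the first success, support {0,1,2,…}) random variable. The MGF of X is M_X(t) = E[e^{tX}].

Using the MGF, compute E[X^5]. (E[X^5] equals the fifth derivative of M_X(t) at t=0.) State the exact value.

M_X(t) = 4/(7*(1 - 3*e^(t)/7))

E[X^5] = M^(5)(0) = 23721/128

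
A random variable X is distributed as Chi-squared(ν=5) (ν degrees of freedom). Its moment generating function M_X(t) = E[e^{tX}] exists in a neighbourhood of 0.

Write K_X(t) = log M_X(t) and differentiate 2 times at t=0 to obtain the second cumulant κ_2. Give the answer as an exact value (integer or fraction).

M_X(t) = (1 - 2*t)^(-5/2)
K_X(t) = log M_X(t) = -5*log(1 - 2*t)/2
K^(2)(t) = 10/(4*t^2 - 4*t + 1)

κ_2 = K^(2)(0) = 10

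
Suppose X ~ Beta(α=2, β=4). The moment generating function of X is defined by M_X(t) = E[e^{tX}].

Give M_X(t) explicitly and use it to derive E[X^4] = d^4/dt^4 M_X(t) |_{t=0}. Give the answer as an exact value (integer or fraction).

M_X(t) = ₁F₁(2; 6; t)
D^4[M](t) = 5*₁F₁(6; 10; t)/126

E[X^4] = D^4[M](0) = 5/126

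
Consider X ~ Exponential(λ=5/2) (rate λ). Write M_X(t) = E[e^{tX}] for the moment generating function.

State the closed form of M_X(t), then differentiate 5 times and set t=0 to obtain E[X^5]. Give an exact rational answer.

E[X^5] = M^(5)(0) = 768/625

M_X(t) = 5/(2*(5/2 - t))
M^(5)(t) = 19200/(64*t^6 - 960*t^5 + 6000*t^4 - 20000*t^3 + 37500*t^2 - 37500*t + 15625)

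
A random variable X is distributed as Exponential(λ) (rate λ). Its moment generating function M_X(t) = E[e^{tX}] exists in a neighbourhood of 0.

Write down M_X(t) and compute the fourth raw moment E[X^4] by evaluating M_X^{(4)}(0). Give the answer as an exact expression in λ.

E[X^4] = M^(4)(0) = 24/λ^4

M_X(t) = λ/(λ - t)
M^(4)(t) = -24*λ/(-λ^5 + 5*λ^4*t - 10*λ^3*t^2 + 10*λ^2*t^3 - 5*λ*t^4 + t^5)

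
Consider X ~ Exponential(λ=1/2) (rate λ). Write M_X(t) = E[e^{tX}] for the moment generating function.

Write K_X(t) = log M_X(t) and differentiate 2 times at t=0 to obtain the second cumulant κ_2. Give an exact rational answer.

M_X(t) = 1/(2*(1/2 - t))
K_X(t) = log M_X(t) = -log(1/2 - t) - log(2)
K^(2)(t) = 4/(4*t^2 - 4*t + 1)

κ_2 = K^(2)(0) = 4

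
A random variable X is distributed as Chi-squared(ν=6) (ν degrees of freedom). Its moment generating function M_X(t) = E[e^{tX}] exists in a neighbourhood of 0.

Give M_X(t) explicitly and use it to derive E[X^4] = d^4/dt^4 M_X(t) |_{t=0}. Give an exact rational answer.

E[X^4] = d^4M/dt^4 |_{t=0} = 5760

M_X(t) = (1 - 2*t)^(-3)
dM/dt = 6/(16*t^4 - 32*t^3 + 24*t^2 - 8*t + 1)
d^2M/dt^2 = -48/(32*t^5 - 80*t^4 + 80*t^3 - 40*t^2 + 10*t - 1)
d^3M/dt^3 = 480/(64*t^6 - 192*t^5 + 240*t^4 - 160*t^3 + 60*t^2 - 12*t + 1)
d^4M/dt^4 = -5760/(128*t^7 - 448*t^6 + 672*t^5 - 560*t^4 + 280*t^3 - 84*t^2 + 14*t - 1)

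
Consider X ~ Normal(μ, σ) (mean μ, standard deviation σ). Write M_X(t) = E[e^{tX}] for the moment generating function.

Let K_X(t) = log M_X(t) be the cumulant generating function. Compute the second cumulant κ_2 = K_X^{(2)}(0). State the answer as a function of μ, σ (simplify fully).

κ_2 = d^2K/dt^2 |_{t=0} = σ^2

M_X(t) = e^(μ*t + σ^2*t^2/2)
K_X(t) = log M_X(t) = μ*t + σ^2*t^2/2
dK/dt = μ + σ^2*t
d^2K/dt^2 = σ^2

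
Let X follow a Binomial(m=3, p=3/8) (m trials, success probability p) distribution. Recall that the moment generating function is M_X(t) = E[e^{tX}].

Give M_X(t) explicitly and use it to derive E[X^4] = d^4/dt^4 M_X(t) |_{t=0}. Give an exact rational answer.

M_X(t) = (3*e^(t)/8 + 5/8)^3
M′(t) = 81*e^(3*t)/512 + 135*e^(2*t)/256 + 225*e^(t)/512
M′′(t) = 243*e^(3*t)/512 + 135*e^(2*t)/128 + 225*e^(t)/512
M′′′(t) = 729*e^(3*t)/512 + 135*e^(2*t)/64 + 225*e^(t)/512
M′′′′(t) = 2187*e^(3*t)/512 + 135*e^(2*t)/32 + 225*e^(t)/512

E[X^4] = M′′′′(0) = 1143/128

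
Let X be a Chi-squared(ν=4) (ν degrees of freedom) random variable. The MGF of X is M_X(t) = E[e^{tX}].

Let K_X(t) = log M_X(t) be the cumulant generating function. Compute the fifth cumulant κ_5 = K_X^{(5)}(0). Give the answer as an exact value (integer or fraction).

κ_5 = D^5[K](0) = 1536

M_X(t) = (1 - 2*t)^(-2)
K_X(t) = log M_X(t) = -2*log(1 - 2*t)
D^5[K](t) = -1536/(32*t^5 - 80*t^4 + 80*t^3 - 40*t^2 + 10*t - 1)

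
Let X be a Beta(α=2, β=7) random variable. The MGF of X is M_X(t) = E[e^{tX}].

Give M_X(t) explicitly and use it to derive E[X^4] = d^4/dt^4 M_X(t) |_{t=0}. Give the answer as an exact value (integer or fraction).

M_X(t) = ₁F₁(2; 9; t)
M′(t) = 2*₁F₁(3; 10; t)/9
M′′(t) = ₁F₁(4; 11; t)/15
M′′′(t) = 4*₁F₁(5; 12; t)/165
M′′′′(t) = ₁F₁(6; 13; t)/99

E[X^4] = M′′′′(0) = 1/99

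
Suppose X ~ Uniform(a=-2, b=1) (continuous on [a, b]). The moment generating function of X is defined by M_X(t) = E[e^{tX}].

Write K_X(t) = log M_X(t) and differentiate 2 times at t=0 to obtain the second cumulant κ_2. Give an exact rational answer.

M_X(t) = (e^(t) - e^(-2*t))/(3*t)
K_X(t) = log M_X(t) = -log(t) + log(e^(t) - e^(-2*t)) - log(3)
K^(2)(t) = (-9*t^2*e^(3*t) + e^(6*t) - 2*e^(3*t) + 1)/(t^2*e^(6*t) - 2*t^2*e^(3*t) + t^2)

κ_2 = K^(2)(0) = 3/4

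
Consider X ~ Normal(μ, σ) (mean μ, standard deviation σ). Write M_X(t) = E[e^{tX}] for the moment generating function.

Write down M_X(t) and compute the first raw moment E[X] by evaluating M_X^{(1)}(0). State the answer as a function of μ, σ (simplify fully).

M_X(t) = e^(μ*t + σ^2*t^2/2)
D[M](t) = μ*e^(μ*t)*e^(σ^2*t^2/2) + σ^2*t*e^(μ*t)*e^(σ^2*t^2/2)

E[X] = D[M](0) = μ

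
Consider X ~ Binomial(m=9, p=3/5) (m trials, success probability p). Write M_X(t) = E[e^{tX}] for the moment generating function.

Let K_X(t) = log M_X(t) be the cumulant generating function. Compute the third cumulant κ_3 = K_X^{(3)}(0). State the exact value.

κ_3 = D^3[K](0) = -54/125

M_X(t) = (3*e^(t)/5 + 2/5)^9
K_X(t) = log M_X(t) = 9*log(3*e^(t)/5 + 2/5)
D^3[K](t) = (-162*e^(2*t) + 108*e^(t))/(27*e^(3*t) + 54*e^(2*t) + 36*e^(t) + 8)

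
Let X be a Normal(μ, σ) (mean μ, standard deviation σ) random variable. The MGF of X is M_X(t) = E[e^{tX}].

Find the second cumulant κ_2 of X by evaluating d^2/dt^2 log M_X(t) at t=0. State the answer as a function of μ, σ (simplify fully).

κ_2 = K′′(0) = σ^2

M_X(t) = e^(μ*t + σ^2*t^2/2)
K_X(t) = log M_X(t) = μ*t + σ^2*t^2/2
K′(t) = μ + σ^2*t
K′′(t) = σ^2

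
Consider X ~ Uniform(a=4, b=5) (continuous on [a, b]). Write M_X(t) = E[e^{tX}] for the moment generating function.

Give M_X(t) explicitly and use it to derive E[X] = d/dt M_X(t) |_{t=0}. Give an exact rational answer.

M_X(t) = (e^(5*t) - e^(4*t))/t
M′(t) = (5*t*e^(5*t) - 4*t*e^(4*t) - e^(5*t) + e^(4*t))/t^2

E[X] = M′(0) = 9/2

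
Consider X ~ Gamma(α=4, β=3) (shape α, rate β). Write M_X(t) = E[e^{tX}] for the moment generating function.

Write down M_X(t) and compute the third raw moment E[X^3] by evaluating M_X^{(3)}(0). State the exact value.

E[X^3] = M′′′(0) = 40/9

M_X(t) = 81/(3 - t)^4
M′(t) = -324/(t^5 - 15*t^4 + 90*t^3 - 270*t^2 + 405*t - 243)
M′′(t) = 1620/(t^6 - 18*t^5 + 135*t^4 - 540*t^3 + 1215*t^2 - 1458*t + 729)
M′′′(t) = -9720/(t^7 - 21*t^6 + 189*t^5 - 945*t^4 + 2835*t^3 - 5103*t^2 + 5103*t - 2187)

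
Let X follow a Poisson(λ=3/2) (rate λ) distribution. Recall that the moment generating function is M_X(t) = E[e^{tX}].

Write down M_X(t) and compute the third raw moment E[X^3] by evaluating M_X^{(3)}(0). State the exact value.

M_X(t) = e^(3*e^(t)/2 - 3/2)
M^(3)(t) = (27*e^(3*t)*e^(3*e^(t)/2) + 54*e^(2*t)*e^(3*e^(t)/2) + 12*e^(t)*e^(3*e^(t)/2))*e^(-3/2)/8

E[X^3] = M^(3)(0) = 93/8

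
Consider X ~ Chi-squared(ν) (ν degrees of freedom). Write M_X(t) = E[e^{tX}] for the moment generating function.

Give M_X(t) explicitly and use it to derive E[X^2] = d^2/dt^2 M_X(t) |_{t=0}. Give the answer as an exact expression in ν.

E[X^2] = M′′(0) = ν*(ν + 2)

M_X(t) = (1 - 2*t)^(-ν/2)
M′(t) = -ν/(2*t*(1 - 2*t)^(ν/2) - (1 - 2*t)^(ν/2))
M′′(t) = (ν^2 + 2*ν)/(4*t^2*(1 - 2*t)^(ν/2) - 4*t*(1 - 2*t)^(ν/2) + (1 - 2*t)^(ν/2))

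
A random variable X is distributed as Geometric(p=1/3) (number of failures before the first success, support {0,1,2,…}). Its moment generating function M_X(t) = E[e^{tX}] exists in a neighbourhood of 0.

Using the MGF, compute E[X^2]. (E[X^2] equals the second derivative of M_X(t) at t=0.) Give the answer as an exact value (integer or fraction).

E[X^2] = M′′(0) = 10

M_X(t) = 1/(3*(1 - 2*e^(t)/3))
M′(t) = 2*e^(t)/(4*e^(2*t) - 12*e^(t) + 9)
M′′(t) = (-4*e^(2*t) - 6*e^(t))/(8*e^(3*t) - 36*e^(2*t) + 54*e^(t) - 27)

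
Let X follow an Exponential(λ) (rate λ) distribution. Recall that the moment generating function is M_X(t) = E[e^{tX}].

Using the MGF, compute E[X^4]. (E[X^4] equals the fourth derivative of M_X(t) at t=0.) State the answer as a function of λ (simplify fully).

M_X(t) = λ/(λ - t)
dM/dt = λ/(λ^2 - 2*λ*t + t^2)
d^2M/dt^2 = -2*λ/(-λ^3 + 3*λ^2*t - 3*λ*t^2 + t^3)
d^3M/dt^3 = 6*λ/(λ^4 - 4*λ^3*t + 6*λ^2*t^2 - 4*λ*t^3 + t^4)
d^4M/dt^4 = -24*λ/(-λ^5 + 5*λ^4*t - 10*λ^3*t^2 + 10*λ^2*t^3 - 5*λ*t^4 + t^5)

E[X^4] = d^4M/dt^4 |_{t=0} = 24/λ^4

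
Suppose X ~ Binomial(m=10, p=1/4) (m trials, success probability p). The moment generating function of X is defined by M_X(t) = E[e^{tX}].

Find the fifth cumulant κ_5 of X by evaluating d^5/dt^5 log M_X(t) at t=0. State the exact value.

M_X(t) = (e^(t)/4 + 3/4)^10
K_X(t) = log M_X(t) = 10*log(e^(t)/4 + 3/4)
K^(5)(t) = (-30*e^(4*t) + 990*e^(3*t) - 2970*e^(2*t) + 810*e^(t))/(e^(5*t) + 15*e^(4*t) + 90*e^(3*t) + 270*e^(2*t) + 405*e^(t) + 243)

κ_5 = K^(5)(0) = -75/64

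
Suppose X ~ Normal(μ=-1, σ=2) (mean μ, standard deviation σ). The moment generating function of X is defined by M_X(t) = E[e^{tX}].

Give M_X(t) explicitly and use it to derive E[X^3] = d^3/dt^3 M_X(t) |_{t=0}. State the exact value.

M_X(t) = e^(2*t^2 - t)
dM/dt = 4*t*e^(-t)*e^(2*t^2) - e^(-t)*e^(2*t^2)
d^2M/dt^2 = (16*t^2*e^(2*t^2) - 8*t*e^(2*t^2) + 5*e^(2*t^2))*e^(-t)
d^3M/dt^3 = (64*t^3*e^(2*t^2) - 48*t^2*e^(2*t^2) + 60*t*e^(2*t^2) - 13*e^(2*t^2))*e^(-t)

E[X^3] = d^3M/dt^3 |_{t=0} = -13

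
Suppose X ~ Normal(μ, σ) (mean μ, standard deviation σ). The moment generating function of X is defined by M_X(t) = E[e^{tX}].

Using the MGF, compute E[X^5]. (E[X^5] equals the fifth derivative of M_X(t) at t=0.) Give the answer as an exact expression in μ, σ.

E[X^5] = M^(5)(0) = μ*(μ^4 + 10*μ^2*σ^2 + 15*σ^4)

M_X(t) = e^(μ*t + σ^2*t^2/2)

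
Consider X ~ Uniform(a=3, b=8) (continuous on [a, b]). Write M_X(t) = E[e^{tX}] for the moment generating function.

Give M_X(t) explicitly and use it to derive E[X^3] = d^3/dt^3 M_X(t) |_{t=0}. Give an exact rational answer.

E[X^3] = M^(3)(0) = 803/4

M_X(t) = (e^(8*t) - e^(3*t))/(5*t)
M^(3)(t) = (512*t^3*e^(8*t) - 27*t^3*e^(3*t) - 192*t^2*e^(8*t) + 27*t^2*e^(3*t) + 48*t*e^(8*t) - 18*t*e^(3*t) - 6*e^(8*t) + 6*e^(3*t))/(5*t^4)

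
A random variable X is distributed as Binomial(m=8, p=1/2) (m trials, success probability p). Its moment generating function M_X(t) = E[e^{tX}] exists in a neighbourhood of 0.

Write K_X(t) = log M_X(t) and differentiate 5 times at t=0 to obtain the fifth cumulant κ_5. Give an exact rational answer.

M_X(t) = (e^(t)/2 + 1/2)^8
K_X(t) = log M_X(t) = 8*log(e^(t)/2 + 1/2)
K^(5)(t) = (-8*e^(4*t) + 88*e^(3*t) - 88*e^(2*t) + 8*e^(t))/(e^(5*t) + 5*e^(4*t) + 10*e^(3*t) + 10*e^(2*t) + 5*e^(t) + 1)

κ_5 = K^(5)(0) = 0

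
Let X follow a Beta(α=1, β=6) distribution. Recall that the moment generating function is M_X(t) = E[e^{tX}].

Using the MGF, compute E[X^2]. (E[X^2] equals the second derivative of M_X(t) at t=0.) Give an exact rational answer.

E[X^2] = M^(2)(0) = 1/28

M_X(t) = ₁F₁(1; 7; t)
M^(2)(t) = ₁F₁(3; 9; t)/28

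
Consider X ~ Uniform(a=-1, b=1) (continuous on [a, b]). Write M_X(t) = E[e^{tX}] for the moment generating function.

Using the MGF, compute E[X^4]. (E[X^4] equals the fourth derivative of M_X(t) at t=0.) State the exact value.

M_X(t) = (e^(t) - e^(-t))/(2*t)
D^4[M](t) = (t^4*e^(2*t) - t^4 - 4*t^3*e^(2*t) - 4*t^3 + 12*t^2*e^(2*t) - 12*t^2 - 24*t*e^(2*t) - 24*t + 24*e^(2*t) - 24)*e^(-t)/(2*t^5)

E[X^4] = D^4[M](0) = 1/5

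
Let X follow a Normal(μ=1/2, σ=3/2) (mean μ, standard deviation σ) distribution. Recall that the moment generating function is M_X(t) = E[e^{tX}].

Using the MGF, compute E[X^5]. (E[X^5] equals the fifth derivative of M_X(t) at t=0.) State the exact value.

M_X(t) = e^(9*t^2/8 + t/2)

E[X^5] = D^5[M](0) = 653/16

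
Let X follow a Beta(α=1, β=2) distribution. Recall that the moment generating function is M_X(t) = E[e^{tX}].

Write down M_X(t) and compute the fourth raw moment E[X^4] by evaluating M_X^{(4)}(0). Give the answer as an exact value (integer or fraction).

M_X(t) = ₁F₁(1; 3; t)
M′(t) = ₁F₁(2; 4; t)/3
M′′(t) = ₁F₁(3; 5; t)/6
M′′′(t) = ₁F₁(4; 6; t)/10
M′′′′(t) = ₁F₁(5; 7; t)/15

E[X^4] = M′′′′(0) = 1/15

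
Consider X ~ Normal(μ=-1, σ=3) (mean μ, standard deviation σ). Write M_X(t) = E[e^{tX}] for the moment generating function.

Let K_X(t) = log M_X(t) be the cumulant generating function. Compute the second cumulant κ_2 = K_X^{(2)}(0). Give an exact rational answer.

κ_2 = K′′(0) = 9

M_X(t) = e^(9*t^2/2 - t)
K_X(t) = log M_X(t) = 9*t^2/2 - t
K′(t) = 9*t - 1
K′′(t) = 9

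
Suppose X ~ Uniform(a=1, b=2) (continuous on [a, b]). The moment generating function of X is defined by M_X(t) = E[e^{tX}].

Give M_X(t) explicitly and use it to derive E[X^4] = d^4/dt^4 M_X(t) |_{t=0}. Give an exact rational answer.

E[X^4] = M^(4)(0) = 31/5

M_X(t) = (e^(2*t) - e^(t))/t
M^(4)(t) = (16*t^4*e^(2*t) - t^4*e^(t) - 32*t^3*e^(2*t) + 4*t^3*e^(t) + 48*t^2*e^(2*t) - 12*t^2*e^(t) - 48*t*e^(2*t) + 24*t*e^(t) + 24*e^(2*t) - 24*e^(t))/t^5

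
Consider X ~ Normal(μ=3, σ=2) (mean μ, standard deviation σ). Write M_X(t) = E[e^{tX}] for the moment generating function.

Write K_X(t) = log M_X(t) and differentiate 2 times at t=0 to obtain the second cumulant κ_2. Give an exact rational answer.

M_X(t) = e^(2*t^2 + 3*t)
K_X(t) = log M_X(t) = 2*t^2 + 3*t
K′(t) = 4*t + 3
K′′(t) = 4

κ_2 = K′′(0) = 4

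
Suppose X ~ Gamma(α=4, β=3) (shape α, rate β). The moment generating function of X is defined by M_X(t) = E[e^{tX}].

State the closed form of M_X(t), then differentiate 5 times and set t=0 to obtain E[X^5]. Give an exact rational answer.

M_X(t) = 81/(3 - t)^4
dM/dt = -324/(t^5 - 15*t^4 + 90*t^3 - 270*t^2 + 405*t - 243)
d^2M/dt^2 = 1620/(t^6 - 18*t^5 + 135*t^4 - 540*t^3 + 1215*t^2 - 1458*t + 729)
d^3M/dt^3 = -9720/(t^7 - 21*t^6 + 189*t^5 - 945*t^4 + 2835*t^3 - 5103*t^2 + 5103*t - 2187)
d^4M/dt^4 = 68040/(t^8 - 24*t^7 + 252*t^6 - 1512*t^5 + 5670*t^4 - 13608*t^3 + 20412*t^2 - 17496*t + 6561)
d^5M/dt^5 = -544320/(t^9 - 27*t^8 + 324*t^7 - 2268*t^6 + 10206*t^5 - 30618*t^4 + 61236*t^3 - 78732*t^2 + 59049*t - 19683)

E[X^5] = d^5M/dt^5 |_{t=0} = 2240/81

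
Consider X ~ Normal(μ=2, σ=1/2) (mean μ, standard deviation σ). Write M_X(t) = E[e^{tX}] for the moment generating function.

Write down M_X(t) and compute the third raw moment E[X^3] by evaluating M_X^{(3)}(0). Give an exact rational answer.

M_X(t) = e^(t^2/8 + 2*t)
M′(t) = t*e^(2*t)*e^(t^2/8)/4 + 2*e^(2*t)*e^(t^2/8)
M′′(t) = t^2*e^(2*t)*e^(t^2/8)/16 + t*e^(2*t)*e^(t^2/8) + 17*e^(2*t)*e^(t^2/8)/4
M′′′(t) = t^3*e^(2*t)*e^(t^2/8)/64 + 3*t^2*e^(2*t)*e^(t^2/8)/8 + 51*t*e^(2*t)*e^(t^2/8)/16 + 19*e^(2*t)*e^(t^2/8)/2

E[X^3] = M′′′(0) = 19/2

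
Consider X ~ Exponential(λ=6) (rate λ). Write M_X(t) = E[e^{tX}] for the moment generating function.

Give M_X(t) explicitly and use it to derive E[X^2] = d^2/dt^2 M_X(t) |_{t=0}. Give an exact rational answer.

E[X^2] = d^2M/dt^2 |_{t=0} = 1/18

M_X(t) = 6/(6 - t)
dM/dt = 6/(t^2 - 12*t + 36)
d^2M/dt^2 = -12/(t^3 - 18*t^2 + 108*t - 216)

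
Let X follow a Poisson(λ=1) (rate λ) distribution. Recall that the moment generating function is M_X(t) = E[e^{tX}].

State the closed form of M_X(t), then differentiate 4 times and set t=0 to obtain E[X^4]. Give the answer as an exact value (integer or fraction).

M_X(t) = e^(e^(t) - 1)
M^(4)(t) = (e^(4*t)*e^(e^(t)) + 6*e^(3*t)*e^(e^(t)) + 7*e^(2*t)*e^(e^(t)) + e^(t)*e^(e^(t)))*e^(-1)

E[X^4] = M^(4)(0) = 15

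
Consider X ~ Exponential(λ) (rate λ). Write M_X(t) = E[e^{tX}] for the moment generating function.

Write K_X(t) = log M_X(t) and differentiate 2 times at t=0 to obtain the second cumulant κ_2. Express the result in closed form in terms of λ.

κ_2 = D^2[K](0) = λ^(-2)

M_X(t) = λ/(λ - t)
K_X(t) = log M_X(t) = log(λ) - log(λ - t)
D^2[K](t) = 1/(λ^2 - 2*λ*t + t^2)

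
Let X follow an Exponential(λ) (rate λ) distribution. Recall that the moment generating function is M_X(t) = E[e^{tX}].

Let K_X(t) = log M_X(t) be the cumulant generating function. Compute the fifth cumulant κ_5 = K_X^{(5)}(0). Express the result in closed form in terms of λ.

M_X(t) = λ/(λ - t)
K_X(t) = log M_X(t) = log(λ) - log(λ - t)
K^(5)(t) = -24/(-λ^5 + 5*λ^4*t - 10*λ^3*t^2 + 10*λ^2*t^3 - 5*λ*t^4 + t^5)

κ_5 = K^(5)(0) = 24/λ^5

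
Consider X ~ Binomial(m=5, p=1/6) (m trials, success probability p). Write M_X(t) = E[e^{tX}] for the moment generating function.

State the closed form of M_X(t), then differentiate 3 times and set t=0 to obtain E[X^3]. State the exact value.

M_X(t) = (e^(t)/6 + 5/6)^5
M^(3)(t) = 125*e^(5*t)/7776 + 50*e^(4*t)/243 + 125*e^(3*t)/144 + 625*e^(2*t)/486 + 3125*e^(t)/7776

E[X^3] = M^(3)(0) = 25/9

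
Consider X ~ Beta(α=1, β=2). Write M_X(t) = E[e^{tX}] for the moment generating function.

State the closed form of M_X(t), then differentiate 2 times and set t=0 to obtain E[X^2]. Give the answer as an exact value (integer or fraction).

M_X(t) = ₁F₁(1; 3; t)
M′(t) = ₁F₁(2; 4; t)/3
M′′(t) = ₁F₁(3; 5; t)/6

E[X^2] = M′′(0) = 1/6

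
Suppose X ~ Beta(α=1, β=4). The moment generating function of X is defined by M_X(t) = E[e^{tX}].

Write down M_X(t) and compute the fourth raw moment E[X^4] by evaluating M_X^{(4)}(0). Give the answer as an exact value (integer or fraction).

E[X^4] = M^(4)(0) = 1/70

M_X(t) = ₁F₁(1; 5; t)
M^(4)(t) = ₁F₁(5; 9; t)/70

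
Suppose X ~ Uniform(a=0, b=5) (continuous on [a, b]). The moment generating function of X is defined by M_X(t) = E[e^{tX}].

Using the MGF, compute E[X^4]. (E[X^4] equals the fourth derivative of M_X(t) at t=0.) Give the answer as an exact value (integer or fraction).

E[X^4] = d^4M/dt^4 |_{t=0} = 125

M_X(t) = (e^(5*t) - 1)/(5*t)
dM/dt = (5*t*e^(5*t) - e^(5*t) + 1)/(5*t^2)
d^2M/dt^2 = (25*t^2*e^(5*t) - 10*t*e^(5*t) + 2*e^(5*t) - 2)/(5*t^3)
d^3M/dt^3 = (125*t^3*e^(5*t) - 75*t^2*e^(5*t) + 30*t*e^(5*t) - 6*e^(5*t) + 6)/(5*t^4)
d^4M/dt^4 = (625*t^4*e^(5*t) - 500*t^3*e^(5*t) + 300*t^2*e^(5*t) - 120*t*e^(5*t) + 24*e^(5*t) - 24)/(5*t^5)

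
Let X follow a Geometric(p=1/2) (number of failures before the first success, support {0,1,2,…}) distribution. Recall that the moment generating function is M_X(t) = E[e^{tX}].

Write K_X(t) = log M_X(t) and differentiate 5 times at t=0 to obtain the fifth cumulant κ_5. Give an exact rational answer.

κ_5 = d^5K/dt^5 |_{t=0} = 150

M_X(t) = 1/(2*(1 - e^(t)/2))
K_X(t) = log M_X(t) = -log(1 - e^(t)/2) - log(2)
dK/dt = -e^(t)/(e^(t) - 2)
d^2K/dt^2 = 2*e^(t)/(e^(2*t) - 4*e^(t) + 4)
d^3K/dt^3 = (-2*e^(2*t) - 4*e^(t))/(e^(3*t) - 6*e^(2*t) + 12*e^(t) - 8)
d^4K/dt^4 = (2*e^(3*t) + 16*e^(2*t) + 8*e^(t))/(e^(4*t) - 8*e^(3*t) + 24*e^(2*t) - 32*e^(t) + 16)
d^5K/dt^5 = (-2*e^(4*t) - 44*e^(3*t) - 88*e^(2*t) - 16*e^(t))/(e^(5*t) - 10*e^(4*t) + 40*e^(3*t) - 80*e^(2*t) + 80*e^(t) - 32)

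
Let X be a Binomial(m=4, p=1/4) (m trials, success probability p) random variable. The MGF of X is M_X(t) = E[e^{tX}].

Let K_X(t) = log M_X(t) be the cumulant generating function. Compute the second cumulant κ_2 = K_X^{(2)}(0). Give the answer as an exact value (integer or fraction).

M_X(t) = (e^(t)/4 + 3/4)^4
K_X(t) = log M_X(t) = 4*log(e^(t)/4 + 3/4)
K^(2)(t) = 12*e^(t)/(e^(2*t) + 6*e^(t) + 9)

κ_2 = K^(2)(0) = 3/4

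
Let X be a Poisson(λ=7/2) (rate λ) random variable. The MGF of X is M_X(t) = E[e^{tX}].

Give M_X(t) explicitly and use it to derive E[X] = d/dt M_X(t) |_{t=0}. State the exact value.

M_X(t) = e^(7*e^(t)/2 - 7/2)
M′(t) = 7*e^(-7/2)*e^(t)*e^(7*e^(t)/2)/2

E[X] = M′(0) = 7/2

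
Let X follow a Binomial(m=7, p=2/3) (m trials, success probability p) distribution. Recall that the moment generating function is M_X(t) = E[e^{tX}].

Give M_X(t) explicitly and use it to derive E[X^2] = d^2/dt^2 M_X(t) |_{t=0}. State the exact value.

M_X(t) = (2*e^(t)/3 + 1/3)^7
M′(t) = 896*e^(7*t)/2187 + 896*e^(6*t)/729 + 1120*e^(5*t)/729 + 2240*e^(4*t)/2187 + 280*e^(3*t)/729 + 56*e^(2*t)/729 + 14*e^(t)/2187
M′′(t) = 6272*e^(7*t)/2187 + 1792*e^(6*t)/243 + 5600*e^(5*t)/729 + 8960*e^(4*t)/2187 + 280*e^(3*t)/243 + 112*e^(2*t)/729 + 14*e^(t)/2187

E[X^2] = M′′(0) = 70/3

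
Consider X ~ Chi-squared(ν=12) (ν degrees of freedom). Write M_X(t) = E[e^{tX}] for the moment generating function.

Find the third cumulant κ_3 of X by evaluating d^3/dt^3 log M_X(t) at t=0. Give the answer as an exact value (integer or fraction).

κ_3 = K^(3)(0) = 96

M_X(t) = (1 - 2*t)^(-6)
K_X(t) = log M_X(t) = -6*log(1 - 2*t)
K^(3)(t) = -96/(8*t^3 - 12*t^2 + 6*t - 1)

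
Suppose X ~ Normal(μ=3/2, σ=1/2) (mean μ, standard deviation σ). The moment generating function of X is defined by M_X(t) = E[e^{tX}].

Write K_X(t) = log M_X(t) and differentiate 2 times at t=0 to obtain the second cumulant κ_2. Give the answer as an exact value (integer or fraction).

κ_2 = d^2K/dt^2 |_{t=0} = 1/4

M_X(t) = e^(t^2/8 + 3*t/2)
K_X(t) = log M_X(t) = t^2/8 + 3*t/2
dK/dt = t/4 + 3/2
d^2K/dt^2 = 1/4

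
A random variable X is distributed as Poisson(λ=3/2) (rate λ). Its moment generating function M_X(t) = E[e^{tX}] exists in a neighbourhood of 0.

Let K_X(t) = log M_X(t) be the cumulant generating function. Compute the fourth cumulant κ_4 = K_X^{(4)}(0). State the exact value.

κ_4 = K^(4)(0) = 3/2

M_X(t) = e^(3*e^(t)/2 - 3/2)
K_X(t) = log M_X(t) = 3*e^(t)/2 - 3/2
K^(4)(t) = 3*e^(t)/2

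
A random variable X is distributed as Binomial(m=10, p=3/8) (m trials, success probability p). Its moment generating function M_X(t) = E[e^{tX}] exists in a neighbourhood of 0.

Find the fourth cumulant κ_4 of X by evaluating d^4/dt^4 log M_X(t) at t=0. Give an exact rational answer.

κ_4 = D^4[K](0) = -975/1024

M_X(t) = (3*e^(t)/8 + 5/8)^10
K_X(t) = log M_X(t) = 10*log(3*e^(t)/8 + 5/8)
D^4[K](t) = (1350*e^(3*t) - 9000*e^(2*t) + 3750*e^(t))/(81*e^(4*t) + 540*e^(3*t) + 1350*e^(2*t) + 1500*e^(t) + 625)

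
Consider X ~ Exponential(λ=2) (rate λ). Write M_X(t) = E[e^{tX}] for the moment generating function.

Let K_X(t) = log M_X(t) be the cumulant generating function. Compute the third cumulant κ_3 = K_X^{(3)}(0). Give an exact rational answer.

M_X(t) = 2/(2 - t)
K_X(t) = log M_X(t) = -log(2 - t) + log(2)
dK/dt = -1/(t - 2)
d^2K/dt^2 = 1/(t^2 - 4*t + 4)
d^3K/dt^3 = -2/(t^3 - 6*t^2 + 12*t - 8)

κ_3 = d^3K/dt^3 |_{t=0} = 1/4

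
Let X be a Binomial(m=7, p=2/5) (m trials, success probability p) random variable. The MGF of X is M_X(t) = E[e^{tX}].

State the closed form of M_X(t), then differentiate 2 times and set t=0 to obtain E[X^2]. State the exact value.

M_X(t) = (2*e^(t)/5 + 3/5)^7
M′(t) = 896*e^(7*t)/78125 + 8064*e^(6*t)/78125 + 6048*e^(5*t)/15625 + 12096*e^(4*t)/15625 + 13608*e^(3*t)/15625 + 40824*e^(2*t)/78125 + 10206*e^(t)/78125
M′′(t) = 6272*e^(7*t)/78125 + 48384*e^(6*t)/78125 + 6048*e^(5*t)/3125 + 48384*e^(4*t)/15625 + 40824*e^(3*t)/15625 + 81648*e^(2*t)/78125 + 10206*e^(t)/78125

E[X^2] = M′′(0) = 238/25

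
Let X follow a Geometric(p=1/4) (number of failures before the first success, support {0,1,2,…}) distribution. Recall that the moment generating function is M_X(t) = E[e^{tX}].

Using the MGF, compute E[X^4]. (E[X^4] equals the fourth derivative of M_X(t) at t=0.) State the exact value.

E[X^4] = d^4M/dt^4 |_{t=0} = 3045

M_X(t) = 1/(4*(1 - 3*e^(t)/4))
dM/dt = 3*e^(t)/(9*e^(2*t) - 24*e^(t) + 16)
d^2M/dt^2 = (-9*e^(2*t) - 12*e^(t))/(27*e^(3*t) - 108*e^(2*t) + 144*e^(t) - 64)
d^3M/dt^3 = (27*e^(3*t) + 144*e^(2*t) + 48*e^(t))/(81*e^(4*t) - 432*e^(3*t) + 864*e^(2*t) - 768*e^(t) + 256)
d^4M/dt^4 = (-81*e^(4*t) - 1188*e^(3*t) - 1584*e^(2*t) - 192*e^(t))/(243*e^(5*t) - 1620*e^(4*t) + 4320*e^(3*t) - 5760*e^(2*t) + 3840*e^(t) - 1024)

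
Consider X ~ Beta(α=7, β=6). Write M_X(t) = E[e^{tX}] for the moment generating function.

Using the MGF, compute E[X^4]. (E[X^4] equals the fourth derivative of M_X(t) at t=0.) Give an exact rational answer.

E[X^4] = D^4[M](0) = 3/26

M_X(t) = ₁F₁(7; 13; t)
D^4[M](t) = 3*₁F₁(11; 17; t)/26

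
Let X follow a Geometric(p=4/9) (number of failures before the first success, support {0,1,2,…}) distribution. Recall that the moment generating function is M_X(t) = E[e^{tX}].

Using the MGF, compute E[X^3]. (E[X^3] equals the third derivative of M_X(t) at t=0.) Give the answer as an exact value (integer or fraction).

M_X(t) = 4/(9*(1 - 5*e^(t)/9))
M^(3)(t) = (500*e^(3*t) + 3600*e^(2*t) + 1620*e^(t))/(625*e^(4*t) - 4500*e^(3*t) + 12150*e^(2*t) - 14580*e^(t) + 6561)

E[X^3] = M^(3)(0) = 715/32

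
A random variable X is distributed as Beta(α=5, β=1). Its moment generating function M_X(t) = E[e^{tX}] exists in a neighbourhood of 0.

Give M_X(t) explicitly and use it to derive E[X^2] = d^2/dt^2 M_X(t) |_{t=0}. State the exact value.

M_X(t) = ₁F₁(5; 6; t)
M′(t) = 5*₁F₁(6; 7; t)/6
M′′(t) = 5*₁F₁(7; 8; t)/7

E[X^2] = M′′(0) = 5/7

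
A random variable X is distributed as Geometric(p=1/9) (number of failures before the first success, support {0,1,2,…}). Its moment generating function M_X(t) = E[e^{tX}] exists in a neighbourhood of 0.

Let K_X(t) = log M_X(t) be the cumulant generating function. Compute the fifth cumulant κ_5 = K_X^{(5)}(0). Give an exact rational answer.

M_X(t) = 1/(9*(1 - 8*e^(t)/9))
K_X(t) = log M_X(t) = -log(1 - 8*e^(t)/9) - 2*log(3)
K^(5)(t) = (-36864*e^(4*t) - 456192*e^(3*t) - 513216*e^(2*t) - 52488*e^(t))/(32768*e^(5*t) - 184320*e^(4*t) + 414720*e^(3*t) - 466560*e^(2*t) + 262440*e^(t) - 59049)

κ_5 = K^(5)(0) = 1058760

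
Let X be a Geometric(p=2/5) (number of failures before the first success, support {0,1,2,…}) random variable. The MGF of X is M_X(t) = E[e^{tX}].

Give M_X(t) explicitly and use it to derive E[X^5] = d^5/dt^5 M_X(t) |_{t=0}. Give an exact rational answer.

M_X(t) = 2/(5*(1 - 3*e^(t)/5))
M′(t) = 6*e^(t)/(9*e^(2*t) - 30*e^(t) + 25)
M′′(t) = (-18*e^(2*t) - 30*e^(t))/(27*e^(3*t) - 135*e^(2*t) + 225*e^(t) - 125)
M′′′(t) = (54*e^(3*t) + 360*e^(2*t) + 150*e^(t))/(81*e^(4*t) - 540*e^(3*t) + 1350*e^(2*t) - 1500*e^(t) + 625)
M′′′′(t) = (-162*e^(4*t) - 2970*e^(3*t) - 4950*e^(2*t) - 750*e^(t))/(243*e^(5*t) - 2025*e^(4*t) + 6750*e^(3*t) - 11250*e^(2*t) + 9375*e^(t) - 3125)

E[X^5] = M′′′′′(0) = 5403/2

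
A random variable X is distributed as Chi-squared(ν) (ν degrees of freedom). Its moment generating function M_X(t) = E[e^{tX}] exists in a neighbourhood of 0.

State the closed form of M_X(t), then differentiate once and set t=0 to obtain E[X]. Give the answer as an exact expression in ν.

E[X] = D[M](0) = ν

M_X(t) = (1 - 2*t)^(-ν/2)
D[M](t) = -ν/(2*t*(1 - 2*t)^(ν/2) - (1 - 2*t)^(ν/2))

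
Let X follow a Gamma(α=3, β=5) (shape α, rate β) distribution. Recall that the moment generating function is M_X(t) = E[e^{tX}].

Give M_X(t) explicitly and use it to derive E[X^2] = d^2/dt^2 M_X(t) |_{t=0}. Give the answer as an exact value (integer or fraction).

M_X(t) = 125/(5 - t)^3
M^(2)(t) = -1500/(t^5 - 25*t^4 + 250*t^3 - 1250*t^2 + 3125*t - 3125)

E[X^2] = M^(2)(0) = 12/25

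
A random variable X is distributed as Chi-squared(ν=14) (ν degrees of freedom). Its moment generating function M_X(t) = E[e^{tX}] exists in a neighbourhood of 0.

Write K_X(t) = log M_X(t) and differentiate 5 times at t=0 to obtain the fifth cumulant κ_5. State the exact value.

M_X(t) = (1 - 2*t)^(-7)
K_X(t) = log M_X(t) = -7*log(1 - 2*t)
K′(t) = -14/(2*t - 1)
K′′(t) = 28/(4*t^2 - 4*t + 1)
K′′′(t) = -112/(8*t^3 - 12*t^2 + 6*t - 1)
K′′′′(t) = 672/(16*t^4 - 32*t^3 + 24*t^2 - 8*t + 1)
K′′′′′(t) = -5376/(32*t^5 - 80*t^4 + 80*t^3 - 40*t^2 + 10*t - 1)

κ_5 = K′′′′′(0) = 5376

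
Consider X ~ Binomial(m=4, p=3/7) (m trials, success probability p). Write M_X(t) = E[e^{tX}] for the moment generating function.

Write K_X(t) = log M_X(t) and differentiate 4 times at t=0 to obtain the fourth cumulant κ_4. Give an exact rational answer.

M_X(t) = (3*e^(t)/7 + 4/7)^4
K_X(t) = log M_X(t) = 4*log(3*e^(t)/7 + 4/7)
K′(t) = 12*e^(t)/(3*e^(t) + 4)
K′′(t) = 48*e^(t)/(9*e^(2*t) + 24*e^(t) + 16)
K′′′(t) = (-144*e^(2*t) + 192*e^(t))/(27*e^(3*t) + 108*e^(2*t) + 144*e^(t) + 64)
K′′′′(t) = (432*e^(3*t) - 2304*e^(2*t) + 768*e^(t))/(81*e^(4*t) + 432*e^(3*t) + 864*e^(2*t) + 768*e^(t) + 256)

κ_4 = K′′′′(0) = -1104/2401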